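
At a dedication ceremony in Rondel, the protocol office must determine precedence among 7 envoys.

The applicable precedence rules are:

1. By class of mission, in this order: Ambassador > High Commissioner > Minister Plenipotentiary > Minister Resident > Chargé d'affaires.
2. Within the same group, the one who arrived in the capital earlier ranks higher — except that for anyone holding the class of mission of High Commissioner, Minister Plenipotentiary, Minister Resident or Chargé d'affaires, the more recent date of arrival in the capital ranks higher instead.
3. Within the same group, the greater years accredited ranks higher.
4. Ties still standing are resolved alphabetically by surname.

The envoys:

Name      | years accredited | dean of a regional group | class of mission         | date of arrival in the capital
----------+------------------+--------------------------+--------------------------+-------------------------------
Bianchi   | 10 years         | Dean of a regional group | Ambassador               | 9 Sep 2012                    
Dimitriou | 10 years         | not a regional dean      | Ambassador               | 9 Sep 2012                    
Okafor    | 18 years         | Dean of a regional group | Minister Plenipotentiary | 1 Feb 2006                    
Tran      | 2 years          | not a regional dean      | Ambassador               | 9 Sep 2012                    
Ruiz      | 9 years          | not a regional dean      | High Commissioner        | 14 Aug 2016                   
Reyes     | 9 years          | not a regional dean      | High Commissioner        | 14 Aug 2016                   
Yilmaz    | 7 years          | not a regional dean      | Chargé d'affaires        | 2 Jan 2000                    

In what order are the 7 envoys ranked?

By class of mission: Bianchi, Dimitriou and Tran (Ambassador); then Reyes and Ruiz (High Commissioner); then Okafor (Minister Plenipotentiary); then Yilmaz (Chargé d'affaires).
Bianchi, Dimitriou and Tran all have date of arrival in the capital 9 Sep 2012, so the next rule applies.
Among Bianchi, Dimitriou and Tran, by years accredited (higher first): Bianchi and Dimitriou (10 years) before Tran (2 years).
Among Bianchi and Dimitriou, alphabetically by surname: Bianchi before Dimitriou.
Reyes and Ruiz both have date of arrival in the capital 14 Aug 2016, so the next rule applies.
Reyes and Ruiz both have years accredited 9 years, so the next rule applies.
Among Reyes and Ruiz, alphabetically by surname: Reyes before Ruiz.
Full order: Bianchi, Dimitriou, Tran, Reyes, Ruiz, Okafor, Yilmaz.

Bianchi, Dimitriou, Tran, Reyes, Ruiz, Okafor, Yilmaz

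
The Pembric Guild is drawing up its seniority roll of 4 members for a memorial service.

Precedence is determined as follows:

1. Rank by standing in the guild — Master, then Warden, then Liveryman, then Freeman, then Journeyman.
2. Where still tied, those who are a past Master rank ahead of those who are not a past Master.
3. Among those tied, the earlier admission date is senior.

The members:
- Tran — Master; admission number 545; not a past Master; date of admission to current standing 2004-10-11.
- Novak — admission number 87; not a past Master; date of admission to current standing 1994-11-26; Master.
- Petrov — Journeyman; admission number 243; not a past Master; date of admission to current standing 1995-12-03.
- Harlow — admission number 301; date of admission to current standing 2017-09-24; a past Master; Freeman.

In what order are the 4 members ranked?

By standing in the guild: Novak and Tran (Master); then Harlow (Freeman); then Petrov (Journeyman).
Novak and Tran are each not a past Master, so the next rule applies.
Among Novak and Tran, by date of admission to current standing (earlier first): Novak (1994-11-26) before Tran (2004-10-11).
Full order: Novak, Tran, Harlow, Petrov.

Novak, Tran, Harlow, Petrov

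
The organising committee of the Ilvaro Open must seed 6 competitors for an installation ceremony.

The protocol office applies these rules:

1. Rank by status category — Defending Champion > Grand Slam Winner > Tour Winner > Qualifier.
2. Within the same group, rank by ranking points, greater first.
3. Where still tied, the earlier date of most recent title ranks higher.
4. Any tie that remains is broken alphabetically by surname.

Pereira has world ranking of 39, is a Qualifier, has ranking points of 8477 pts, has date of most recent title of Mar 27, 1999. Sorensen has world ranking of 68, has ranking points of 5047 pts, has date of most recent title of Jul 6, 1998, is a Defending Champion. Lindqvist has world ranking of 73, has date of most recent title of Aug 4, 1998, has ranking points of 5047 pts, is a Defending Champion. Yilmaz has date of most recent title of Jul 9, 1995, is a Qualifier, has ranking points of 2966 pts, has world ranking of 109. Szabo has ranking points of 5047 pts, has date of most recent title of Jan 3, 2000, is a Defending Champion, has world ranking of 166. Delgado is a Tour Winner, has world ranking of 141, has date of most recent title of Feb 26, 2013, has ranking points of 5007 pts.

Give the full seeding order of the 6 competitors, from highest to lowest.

Sorensen, Lindqvist, Szabo, Delgado, Pereira, Yilmaz

By status category: Sorensen, Lindqvist and Szabo (Defending Champion); then Delgado (Tour Winner); then Pereira and Yilmaz (Qualifier).
Sorensen, Lindqvist and Szabo all have ranking points 5047 pts, so the next rule applies.
Among Sorensen, Lindqvist and Szabo, by date of most recent title (earlier first): Sorensen (Jul 6, 1998) before Lindqvist (Aug 4, 1998) before Szabo (Jan 3, 2000).
Among Pereira and Yilmaz, by ranking points (higher first): Pereira (8477 pts) before Yilmaz (2966 pts).
Full order: Sorensen, Lindqvist, Szabo, Delgado, Pereira, Yilmaz.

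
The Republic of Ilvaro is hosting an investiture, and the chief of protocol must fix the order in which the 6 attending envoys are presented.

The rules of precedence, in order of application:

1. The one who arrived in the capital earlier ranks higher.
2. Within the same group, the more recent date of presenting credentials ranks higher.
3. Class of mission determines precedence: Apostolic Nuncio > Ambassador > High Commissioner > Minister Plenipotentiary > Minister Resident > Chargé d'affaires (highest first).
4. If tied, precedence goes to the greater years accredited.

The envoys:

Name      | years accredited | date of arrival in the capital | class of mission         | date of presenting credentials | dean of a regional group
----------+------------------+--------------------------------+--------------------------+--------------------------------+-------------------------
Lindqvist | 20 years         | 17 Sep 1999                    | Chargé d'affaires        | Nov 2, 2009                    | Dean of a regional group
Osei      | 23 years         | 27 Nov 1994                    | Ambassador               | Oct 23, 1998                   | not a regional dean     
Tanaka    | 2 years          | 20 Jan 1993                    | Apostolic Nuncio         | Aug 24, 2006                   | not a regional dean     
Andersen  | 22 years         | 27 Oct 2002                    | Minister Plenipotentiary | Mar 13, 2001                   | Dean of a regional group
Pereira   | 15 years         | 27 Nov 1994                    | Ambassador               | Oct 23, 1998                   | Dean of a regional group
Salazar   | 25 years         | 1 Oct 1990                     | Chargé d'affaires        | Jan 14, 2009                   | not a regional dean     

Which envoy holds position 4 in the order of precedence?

Pereira

By date of arrival in the capital (earlier first): Salazar (1 Oct 1990); then Tanaka (20 Jan 1993); then Osei and Pereira (both 27 Nov 1994); then Lindqvist (17 Sep 1999); then Andersen (27 Oct 2002).
Osei and Pereira both have date of presenting credentials Oct 23, 1998, so the next rule applies.
Osei and Pereira are each Ambassador, so the next rule applies.
Among Osei and Pereira, by years accredited (higher first): Osei (23 years) before Pereira (15 years).
Order: Salazar, Tanaka, Osei, Pereira, Lindqvist, Andersen.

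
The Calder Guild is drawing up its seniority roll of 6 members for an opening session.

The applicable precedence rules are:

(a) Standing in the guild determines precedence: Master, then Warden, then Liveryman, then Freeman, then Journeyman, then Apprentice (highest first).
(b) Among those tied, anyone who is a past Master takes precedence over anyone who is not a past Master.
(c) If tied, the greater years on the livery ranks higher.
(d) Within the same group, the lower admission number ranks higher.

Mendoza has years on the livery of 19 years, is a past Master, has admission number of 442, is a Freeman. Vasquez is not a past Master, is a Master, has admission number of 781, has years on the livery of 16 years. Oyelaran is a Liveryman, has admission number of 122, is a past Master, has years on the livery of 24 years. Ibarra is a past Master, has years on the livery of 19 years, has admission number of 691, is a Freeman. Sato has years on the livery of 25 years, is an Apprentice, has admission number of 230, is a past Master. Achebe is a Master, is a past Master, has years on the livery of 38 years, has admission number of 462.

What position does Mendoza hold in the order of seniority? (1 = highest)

4

By standing in the guild: Achebe and Vasquez (Master); then Oyelaran (Liveryman); then Mendoza and Ibarra (Freeman); then Sato (Apprentice).
Among Achebe and Vasquez, a past Master before not a past Master: Achebe (a past Master) before Vasquez (not a past Master).
Mendoza and Ibarra are each a past Master, so the next rule applies.
Mendoza and Ibarra both have years on the livery 19 years, so the next rule applies.
Among Mendoza and Ibarra, by admission number (lower first): Mendoza (442) before Ibarra (691).
Order: Achebe, Vasquez, Oyelaran, Mendoza, Ibarra, Sato. So position 4.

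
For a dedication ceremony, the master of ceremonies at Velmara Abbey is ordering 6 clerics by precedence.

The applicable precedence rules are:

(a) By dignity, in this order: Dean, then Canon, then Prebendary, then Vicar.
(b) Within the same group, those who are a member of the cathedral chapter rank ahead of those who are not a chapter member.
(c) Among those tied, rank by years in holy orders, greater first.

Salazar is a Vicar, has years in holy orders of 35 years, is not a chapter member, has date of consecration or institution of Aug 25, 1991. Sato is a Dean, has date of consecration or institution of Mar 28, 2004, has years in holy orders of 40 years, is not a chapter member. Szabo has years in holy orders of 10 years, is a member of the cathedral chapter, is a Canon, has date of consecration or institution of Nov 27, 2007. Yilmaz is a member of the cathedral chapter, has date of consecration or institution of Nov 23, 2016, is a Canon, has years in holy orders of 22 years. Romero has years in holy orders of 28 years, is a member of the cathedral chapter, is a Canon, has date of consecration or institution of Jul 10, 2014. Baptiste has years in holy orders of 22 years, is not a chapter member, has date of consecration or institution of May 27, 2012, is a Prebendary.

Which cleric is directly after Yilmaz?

By dignity: Sato (Dean); then Romero, Yilmaz and Szabo (Canon); then Baptiste (Prebendary); then Salazar (Vicar).
Romero, Yilmaz and Szabo are each a member of the cathedral chapter, so the next rule applies.
Among Romero, Yilmaz and Szabo, by years in holy orders (higher first): Romero (28 years) before Yilmaz (22 years) before Szabo (10 years).
Order: Sato, Romero, Yilmaz, Szabo, Baptiste, Salazar.

Szabo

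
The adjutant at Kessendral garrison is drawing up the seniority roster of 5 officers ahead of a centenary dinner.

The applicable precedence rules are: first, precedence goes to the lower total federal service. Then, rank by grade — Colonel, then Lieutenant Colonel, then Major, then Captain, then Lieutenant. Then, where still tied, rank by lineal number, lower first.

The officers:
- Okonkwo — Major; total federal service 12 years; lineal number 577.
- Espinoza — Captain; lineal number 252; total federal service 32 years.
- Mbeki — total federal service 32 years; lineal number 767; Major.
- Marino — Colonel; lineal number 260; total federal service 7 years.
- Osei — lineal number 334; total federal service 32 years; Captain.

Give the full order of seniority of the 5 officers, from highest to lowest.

Marino, Okonkwo, Mbeki, Espinoza, Osei

By total federal service (lower first): Marino (7 years); then Okonkwo (12 years); then Mbeki, Espinoza and Osei (each 32 years).
Among Mbeki, Espinoza and Osei, by grade: Mbeki (Major) before Espinoza and Osei (Captain).
Among Espinoza and Osei, by lineal number (lower first): Espinoza (252) before Osei (334).
Full order: Marino, Okonkwo, Mbeki, Espinoza, Osei.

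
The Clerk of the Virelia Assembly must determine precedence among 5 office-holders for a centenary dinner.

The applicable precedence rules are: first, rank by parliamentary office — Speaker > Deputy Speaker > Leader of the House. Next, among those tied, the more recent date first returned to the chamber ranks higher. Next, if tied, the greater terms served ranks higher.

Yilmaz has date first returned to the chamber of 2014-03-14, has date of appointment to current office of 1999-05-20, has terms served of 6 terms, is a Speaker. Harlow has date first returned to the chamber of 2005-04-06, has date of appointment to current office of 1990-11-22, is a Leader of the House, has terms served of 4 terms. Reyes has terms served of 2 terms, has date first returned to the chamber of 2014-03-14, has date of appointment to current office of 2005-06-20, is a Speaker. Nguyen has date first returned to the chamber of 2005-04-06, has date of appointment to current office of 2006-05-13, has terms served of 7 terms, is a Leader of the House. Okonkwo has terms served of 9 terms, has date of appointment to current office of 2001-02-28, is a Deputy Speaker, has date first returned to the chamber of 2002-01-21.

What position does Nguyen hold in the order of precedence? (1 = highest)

By parliamentary office: Yilmaz and Reyes (Speaker); then Okonkwo (Deputy Speaker); then Nguyen and Harlow (Leader of the House).
Yilmaz and Reyes both have date first returned to the chamber 2014-03-14, so the next rule applies.
Among Yilmaz and Reyes, by terms served (higher first): Yilmaz (6 terms) before Reyes (2 terms).
Nguyen and Harlow both have date first returned to the chamber 2005-04-06, so the next rule applies.
Among Nguyen and Harlow, by terms served (higher first): Nguyen (7 terms) before Harlow (4 terms).
Order: Yilmaz, Reyes, Okonkwo, Nguyen, Harlow. So position 4.

4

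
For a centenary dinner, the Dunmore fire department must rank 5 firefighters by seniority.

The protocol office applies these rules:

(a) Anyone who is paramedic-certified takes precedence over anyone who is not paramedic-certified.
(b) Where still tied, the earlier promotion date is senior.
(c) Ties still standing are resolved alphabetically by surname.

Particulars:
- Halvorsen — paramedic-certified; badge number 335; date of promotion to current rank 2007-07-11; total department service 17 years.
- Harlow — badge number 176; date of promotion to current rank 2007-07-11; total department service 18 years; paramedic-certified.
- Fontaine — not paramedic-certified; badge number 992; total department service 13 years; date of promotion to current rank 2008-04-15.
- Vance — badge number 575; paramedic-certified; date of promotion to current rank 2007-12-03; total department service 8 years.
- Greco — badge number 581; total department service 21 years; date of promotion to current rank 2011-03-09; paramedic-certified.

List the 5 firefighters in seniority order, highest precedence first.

By the first rule: Halvorsen, Harlow, Vance and Greco (each paramedic-certified); then Fontaine (not paramedic-certified).
Among Halvorsen, Harlow, Vance and Greco, by date of promotion to current rank (earlier first): Halvorsen and Harlow (2007-07-11) before Vance (2007-12-03) before Greco (2011-03-09).
Among Halvorsen and Harlow, alphabetically by surname: Halvorsen before Harlow.
Full order: Halvorsen, Harlow, Vance, Greco, Fontaine.

Halvorsen, Harlow, Vance, Greco, Fontaine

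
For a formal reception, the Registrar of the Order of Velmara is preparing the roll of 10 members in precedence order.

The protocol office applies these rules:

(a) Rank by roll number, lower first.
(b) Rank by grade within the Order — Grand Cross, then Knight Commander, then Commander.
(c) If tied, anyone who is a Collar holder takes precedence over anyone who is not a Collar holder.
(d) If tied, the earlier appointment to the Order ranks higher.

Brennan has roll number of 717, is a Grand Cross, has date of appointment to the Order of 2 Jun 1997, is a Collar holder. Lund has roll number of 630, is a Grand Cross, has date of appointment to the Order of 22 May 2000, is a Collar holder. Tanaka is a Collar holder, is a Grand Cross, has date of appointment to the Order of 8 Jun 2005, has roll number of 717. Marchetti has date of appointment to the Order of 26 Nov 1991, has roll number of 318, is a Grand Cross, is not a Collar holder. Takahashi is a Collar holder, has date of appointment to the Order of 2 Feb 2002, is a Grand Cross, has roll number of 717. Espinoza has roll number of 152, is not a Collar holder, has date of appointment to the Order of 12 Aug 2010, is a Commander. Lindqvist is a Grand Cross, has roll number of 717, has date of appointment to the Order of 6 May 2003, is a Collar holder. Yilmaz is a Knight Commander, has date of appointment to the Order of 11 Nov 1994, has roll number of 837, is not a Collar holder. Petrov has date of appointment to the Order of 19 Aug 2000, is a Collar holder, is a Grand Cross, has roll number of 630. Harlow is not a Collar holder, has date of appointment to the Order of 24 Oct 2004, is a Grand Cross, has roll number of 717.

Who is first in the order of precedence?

By roll number (lower first): Espinoza (152); then Marchetti (318); then Lund and Petrov (both 630); then Brennan, Takahashi, Lindqvist, Tanaka and Harlow (each 717); then Yilmaz (837).
Lund and Petrov are each Grand Cross, so the next rule applies.
Lund and Petrov are each a Collar holder, so the next rule applies.
Among Lund and Petrov, by date of appointment to the Order (earlier first): Lund (22 May 2000) before Petrov (19 Aug 2000).
Brennan, Takahashi, Lindqvist, Tanaka and Harlow are each Grand Cross, so the next rule applies.
Among Brennan, Takahashi, Lindqvist, Tanaka and Harlow, a Collar holder before not a Collar holder: Brennan, Takahashi, Lindqvist and Tanaka (a Collar holder) before Harlow (not a Collar holder).
Among Brennan, Takahashi, Lindqvist and Tanaka, by date of appointment to the Order (earlier first): Brennan (2 Jun 1997) before Takahashi (2 Feb 2002) before Lindqvist (6 May 2003) before Tanaka (8 Jun 2005).
Order: Espinoza, Marchetti, Lund, Petrov, Brennan, Takahashi, Lindqvist, Tanaka, Harlow, Yilmaz.

Espinoza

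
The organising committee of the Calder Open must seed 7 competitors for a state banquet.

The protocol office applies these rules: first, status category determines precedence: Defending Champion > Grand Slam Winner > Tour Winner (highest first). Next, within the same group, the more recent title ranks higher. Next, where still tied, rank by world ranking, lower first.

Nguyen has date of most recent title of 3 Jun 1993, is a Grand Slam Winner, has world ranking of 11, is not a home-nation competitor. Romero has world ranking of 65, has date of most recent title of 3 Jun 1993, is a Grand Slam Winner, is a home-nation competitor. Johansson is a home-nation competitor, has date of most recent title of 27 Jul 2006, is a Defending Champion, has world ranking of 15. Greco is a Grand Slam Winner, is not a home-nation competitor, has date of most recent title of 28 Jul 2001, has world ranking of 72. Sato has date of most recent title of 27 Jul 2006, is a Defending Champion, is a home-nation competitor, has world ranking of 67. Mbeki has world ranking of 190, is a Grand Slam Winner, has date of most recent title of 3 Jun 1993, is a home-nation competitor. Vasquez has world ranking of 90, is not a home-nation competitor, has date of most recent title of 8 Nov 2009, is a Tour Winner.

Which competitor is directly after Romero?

By status category: Johansson and Sato (Defending Champion); then Greco, Nguyen, Romero and Mbeki (Grand Slam Winner); then Vasquez (Tour Winner).
Johansson and Sato both have date of most recent title 27 Jul 2006, so the next rule applies.
Among Johansson and Sato, by world ranking (lower first): Johansson (15) before Sato (67).
Among Greco, Nguyen, Romero and Mbeki, by date of most recent title (later first): Greco (28 Jul 2001) before Nguyen, Romero and Mbeki (3 Jun 1993).
Among Nguyen, Romero and Mbeki, by world ranking (lower first): Nguyen (11) before Romero (65) before Mbeki (190).
Order: Johansson, Sato, Greco, Nguyen, Romero, Mbeki, Vasquez.

Mbeki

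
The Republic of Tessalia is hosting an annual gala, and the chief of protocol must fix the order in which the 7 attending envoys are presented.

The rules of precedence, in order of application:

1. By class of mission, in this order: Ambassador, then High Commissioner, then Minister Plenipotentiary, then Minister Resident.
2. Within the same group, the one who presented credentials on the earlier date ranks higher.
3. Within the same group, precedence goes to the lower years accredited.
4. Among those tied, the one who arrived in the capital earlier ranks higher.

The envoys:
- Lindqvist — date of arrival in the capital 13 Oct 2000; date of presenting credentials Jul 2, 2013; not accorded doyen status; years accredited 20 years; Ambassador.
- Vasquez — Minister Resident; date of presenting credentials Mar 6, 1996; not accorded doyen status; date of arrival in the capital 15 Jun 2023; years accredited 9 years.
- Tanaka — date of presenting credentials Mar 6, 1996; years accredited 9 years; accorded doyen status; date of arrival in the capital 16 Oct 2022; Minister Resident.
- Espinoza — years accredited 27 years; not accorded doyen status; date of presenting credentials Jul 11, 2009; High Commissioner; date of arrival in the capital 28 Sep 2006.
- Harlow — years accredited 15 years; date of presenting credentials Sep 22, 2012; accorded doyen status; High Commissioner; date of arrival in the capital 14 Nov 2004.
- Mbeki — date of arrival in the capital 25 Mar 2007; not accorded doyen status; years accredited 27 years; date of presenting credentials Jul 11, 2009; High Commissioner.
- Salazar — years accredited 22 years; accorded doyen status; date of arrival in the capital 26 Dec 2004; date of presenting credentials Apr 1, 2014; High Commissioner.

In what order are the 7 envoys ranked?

By class of mission: Lindqvist (Ambassador); then Espinoza, Mbeki, Harlow and Salazar (High Commissioner); then Tanaka and Vasquez (Minister Resident).
Among Espinoza, Mbeki, Harlow and Salazar, by date of presenting credentials (earlier first): Espinoza and Mbeki (Jul 11, 2009) before Harlow (Sep 22, 2012) before Salazar (Apr 1, 2014).
Espinoza and Mbeki both have years accredited 27 years, so the next rule applies.
Among Espinoza and Mbeki, by date of arrival in the capital (earlier first): Espinoza (28 Sep 2006) before Mbeki (25 Mar 2007).
Tanaka and Vasquez both have date of presenting credentials Mar 6, 1996, so the next rule applies.
Tanaka and Vasquez both have years accredited 9 years, so the next rule applies.
Among Tanaka and Vasquez, by date of arrival in the capital (earlier first): Tanaka (16 Oct 2022) before Vasquez (15 Jun 2023).
Full order: Lindqvist, Espinoza, Mbeki, Harlow, Salazar, Tanaka, Vasquez.

Lindqvist, Espinoza, Mbeki, Harlow, Salazar, Tanaka, Vasquez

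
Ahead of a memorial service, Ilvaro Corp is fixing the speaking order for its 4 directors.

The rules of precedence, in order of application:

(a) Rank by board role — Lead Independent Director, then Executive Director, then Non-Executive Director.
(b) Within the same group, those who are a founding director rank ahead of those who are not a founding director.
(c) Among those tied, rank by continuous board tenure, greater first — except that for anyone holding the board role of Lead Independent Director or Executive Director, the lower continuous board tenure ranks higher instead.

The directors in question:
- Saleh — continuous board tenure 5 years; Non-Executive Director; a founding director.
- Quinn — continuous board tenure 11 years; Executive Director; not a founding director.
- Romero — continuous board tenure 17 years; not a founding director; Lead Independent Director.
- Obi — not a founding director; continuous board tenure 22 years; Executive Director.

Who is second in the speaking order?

Quinn

By board role: Romero (Lead Independent Director); then Quinn and Obi (Executive Director); then Saleh (Non-Executive Director).
Quinn and Obi are each not a founding director, so the next rule applies.
Among Quinn and Obi, by continuous board tenure (lower first) (reversed rule for this group): Quinn (11 years) before Obi (22 years).
Order: Romero, Quinn, Obi, Saleh.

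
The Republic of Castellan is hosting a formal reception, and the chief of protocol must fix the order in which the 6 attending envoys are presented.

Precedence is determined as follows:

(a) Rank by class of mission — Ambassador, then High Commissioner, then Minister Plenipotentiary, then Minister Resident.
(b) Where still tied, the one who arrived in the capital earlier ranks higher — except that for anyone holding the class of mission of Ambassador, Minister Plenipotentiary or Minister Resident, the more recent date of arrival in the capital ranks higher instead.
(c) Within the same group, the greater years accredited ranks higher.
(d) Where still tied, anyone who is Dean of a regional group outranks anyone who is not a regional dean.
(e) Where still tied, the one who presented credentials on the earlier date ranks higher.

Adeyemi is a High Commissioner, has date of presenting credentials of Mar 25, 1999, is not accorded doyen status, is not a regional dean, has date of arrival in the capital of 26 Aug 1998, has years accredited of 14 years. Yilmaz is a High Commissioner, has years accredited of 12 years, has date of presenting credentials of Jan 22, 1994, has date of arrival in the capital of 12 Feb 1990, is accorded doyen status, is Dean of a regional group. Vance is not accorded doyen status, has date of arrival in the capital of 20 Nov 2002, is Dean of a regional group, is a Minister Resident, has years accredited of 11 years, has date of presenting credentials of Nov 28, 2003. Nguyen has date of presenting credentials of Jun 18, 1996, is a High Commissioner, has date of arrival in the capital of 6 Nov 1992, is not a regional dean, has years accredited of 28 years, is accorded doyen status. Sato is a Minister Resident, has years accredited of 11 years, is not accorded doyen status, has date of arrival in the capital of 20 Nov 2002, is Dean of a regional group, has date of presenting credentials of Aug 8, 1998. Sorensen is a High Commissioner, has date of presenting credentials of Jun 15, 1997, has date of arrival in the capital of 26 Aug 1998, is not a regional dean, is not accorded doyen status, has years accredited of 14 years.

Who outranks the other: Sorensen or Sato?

By class of mission: Yilmaz, Nguyen, Sorensen and Adeyemi (High Commissioner); then Sato and Vance (Minister Resident).
Among Yilmaz, Nguyen, Sorensen and Adeyemi, by date of arrival in the capital (earlier first): Yilmaz (12 Feb 1990) before Nguyen (6 Nov 1992) before Sorensen and Adeyemi (26 Aug 1998).
Sorensen and Adeyemi both have years accredited 14 years, so the next rule applies.
Sorensen and Adeyemi are each not a regional dean, so the next rule applies.
Among Sorensen and Adeyemi, by date of presenting credentials (earlier first): Sorensen (Jun 15, 1997) before Adeyemi (Mar 25, 1999).
Sato and Vance both have date of arrival in the capital 20 Nov 2002, so the next rule applies.
Sato and Vance both have years accredited 11 years, so the next rule applies.
Sato and Vance are each Dean of a regional group, so the next rule applies.
Among Sato and Vance, by date of presenting credentials (earlier first): Sato (Aug 8, 1998) before Vance (Nov 28, 2003).
So Sorensen takes precedence.

Sorensen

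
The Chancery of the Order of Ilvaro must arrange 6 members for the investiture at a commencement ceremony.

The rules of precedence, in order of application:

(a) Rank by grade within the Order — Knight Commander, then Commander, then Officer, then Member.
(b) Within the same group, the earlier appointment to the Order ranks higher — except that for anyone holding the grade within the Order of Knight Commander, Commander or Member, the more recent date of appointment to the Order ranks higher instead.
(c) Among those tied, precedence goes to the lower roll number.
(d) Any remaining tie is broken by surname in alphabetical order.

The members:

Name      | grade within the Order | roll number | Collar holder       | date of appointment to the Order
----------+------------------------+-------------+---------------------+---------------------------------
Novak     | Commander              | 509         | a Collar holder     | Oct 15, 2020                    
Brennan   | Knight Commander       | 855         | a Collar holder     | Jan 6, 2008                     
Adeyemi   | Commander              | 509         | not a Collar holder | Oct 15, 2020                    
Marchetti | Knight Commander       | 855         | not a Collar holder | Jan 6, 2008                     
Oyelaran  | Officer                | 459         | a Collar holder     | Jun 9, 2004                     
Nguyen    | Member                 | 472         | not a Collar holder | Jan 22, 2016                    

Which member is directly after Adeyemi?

By grade within the Order: Brennan and Marchetti (Knight Commander); then Adeyemi and Novak (Commander); then Oyelaran (Officer); then Nguyen (Member).
Brennan and Marchetti both have date of appointment to the Order Jan 6, 2008, so the next rule applies.
Brennan and Marchetti both have roll number 855, so the next rule applies.
Among Brennan and Marchetti, alphabetically by surname: Brennan before Marchetti.
Adeyemi and Novak both have date of appointment to the Order Oct 15, 2020, so the next rule applies.
Adeyemi and Novak both have roll number 509, so the next rule applies.
Among Adeyemi and Novak, alphabetically by surname: Adeyemi before Novak.
Order: Brennan, Marchetti, Adeyemi, Novak, Oyelaran, Nguyen.

Novak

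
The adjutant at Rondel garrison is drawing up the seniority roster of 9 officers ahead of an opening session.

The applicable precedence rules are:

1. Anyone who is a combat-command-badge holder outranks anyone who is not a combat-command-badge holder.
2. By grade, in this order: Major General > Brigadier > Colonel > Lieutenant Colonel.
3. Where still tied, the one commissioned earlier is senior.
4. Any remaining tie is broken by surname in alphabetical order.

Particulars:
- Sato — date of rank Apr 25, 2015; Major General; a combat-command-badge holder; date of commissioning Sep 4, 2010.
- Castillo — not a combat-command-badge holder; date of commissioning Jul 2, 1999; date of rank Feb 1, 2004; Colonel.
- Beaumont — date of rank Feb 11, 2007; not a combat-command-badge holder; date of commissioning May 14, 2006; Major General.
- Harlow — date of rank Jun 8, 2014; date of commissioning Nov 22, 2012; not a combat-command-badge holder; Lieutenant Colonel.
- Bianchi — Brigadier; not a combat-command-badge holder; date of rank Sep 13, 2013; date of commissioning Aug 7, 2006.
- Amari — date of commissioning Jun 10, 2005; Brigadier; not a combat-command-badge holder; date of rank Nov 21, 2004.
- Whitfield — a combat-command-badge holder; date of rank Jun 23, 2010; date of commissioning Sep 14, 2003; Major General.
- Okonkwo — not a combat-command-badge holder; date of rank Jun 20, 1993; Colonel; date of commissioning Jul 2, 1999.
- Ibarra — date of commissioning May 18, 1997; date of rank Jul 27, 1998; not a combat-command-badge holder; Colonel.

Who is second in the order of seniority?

Sato

By the first rule: Whitfield and Sato (both a combat-command-badge holder); then Beaumont, Amari, Bianchi, Ibarra, Castillo, Okonkwo and Harlow (each not a combat-command-badge holder).
Whitfield and Sato are each Major General, so the next rule applies.
Among Whitfield and Sato, by date of commissioning (earlier first): Whitfield (Sep 14, 2003) before Sato (Sep 4, 2010).
Among Beaumont, Amari, Bianchi, Ibarra, Castillo, Okonkwo and Harlow, by grade: Beaumont (Major General) before Amari and Bianchi (Brigadier) before Ibarra, Castillo and Okonkwo (Colonel) before Harlow (Lieutenant Colonel).
Among Amari and Bianchi, by date of commissioning (earlier first): Amari (Jun 10, 2005) before Bianchi (Aug 7, 2006).
Among Ibarra, Castillo and Okonkwo, by date of commissioning (earlier first): Ibarra (May 18, 1997) before Castillo and Okonkwo (Jul 2, 1999).
Among Castillo and Okonkwo, alphabetically by surname: Castillo before Okonkwo.
Order: Whitfield, Sato, Beaumont, Amari, Bianchi, Ibarra, Castillo, Okonkwo, Harlow.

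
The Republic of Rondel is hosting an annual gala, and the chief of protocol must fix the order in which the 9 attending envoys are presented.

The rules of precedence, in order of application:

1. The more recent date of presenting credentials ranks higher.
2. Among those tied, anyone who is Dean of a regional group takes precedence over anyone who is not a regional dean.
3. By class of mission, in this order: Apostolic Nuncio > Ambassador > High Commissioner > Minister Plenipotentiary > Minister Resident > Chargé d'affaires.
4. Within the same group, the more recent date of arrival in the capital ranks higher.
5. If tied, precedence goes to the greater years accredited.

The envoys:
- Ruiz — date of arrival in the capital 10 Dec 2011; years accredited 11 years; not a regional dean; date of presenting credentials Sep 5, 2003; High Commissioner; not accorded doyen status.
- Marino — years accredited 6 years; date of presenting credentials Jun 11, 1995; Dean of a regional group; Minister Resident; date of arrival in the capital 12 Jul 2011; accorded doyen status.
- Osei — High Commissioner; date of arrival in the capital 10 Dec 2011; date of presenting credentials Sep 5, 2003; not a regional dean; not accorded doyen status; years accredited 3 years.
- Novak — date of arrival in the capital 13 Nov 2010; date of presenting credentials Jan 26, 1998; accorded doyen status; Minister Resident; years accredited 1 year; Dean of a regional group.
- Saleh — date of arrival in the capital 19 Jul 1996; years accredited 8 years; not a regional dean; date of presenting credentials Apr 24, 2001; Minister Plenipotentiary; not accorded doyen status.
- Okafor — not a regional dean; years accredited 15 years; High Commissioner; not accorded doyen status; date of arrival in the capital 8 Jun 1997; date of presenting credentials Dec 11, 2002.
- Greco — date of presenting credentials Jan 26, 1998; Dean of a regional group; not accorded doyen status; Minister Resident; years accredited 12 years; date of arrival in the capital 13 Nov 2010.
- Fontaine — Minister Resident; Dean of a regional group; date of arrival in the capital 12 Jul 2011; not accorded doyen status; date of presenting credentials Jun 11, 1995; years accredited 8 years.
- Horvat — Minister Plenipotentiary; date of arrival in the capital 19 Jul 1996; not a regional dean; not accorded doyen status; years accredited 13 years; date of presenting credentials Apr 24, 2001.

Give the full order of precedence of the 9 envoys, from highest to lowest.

Ruiz, Osei, Okafor, Horvat, Saleh, Greco, Novak, Fontaine, Marino

By date of presenting credentials (later first): Ruiz and Osei (both Sep 5, 2003); then Okafor (Dec 11, 2002); then Horvat and Saleh (both Apr 24, 2001); then Greco and Novak (both Jan 26, 1998); then Fontaine and Marino (both Jun 11, 1995).
Ruiz and Osei are each not a regional dean, so the next rule applies.
Ruiz and Osei are each High Commissioner, so the next rule applies.
Ruiz and Osei both have date of arrival in the capital 10 Dec 2011, so the next rule applies.
Among Ruiz and Osei, by years accredited (higher first): Ruiz (11 years) before Osei (3 years).
Horvat and Saleh are each not a regional dean, so the next rule applies.
Horvat and Saleh are each Minister Plenipotentiary, so the next rule applies.
Horvat and Saleh both have date of arrival in the capital 19 Jul 1996, so the next rule applies.
Among Horvat and Saleh, by years accredited (higher first): Horvat (13 years) before Saleh (8 years).
Greco and Novak are each Dean of a regional group, so the next rule applies.
Greco and Novak are each Minister Resident, so the next rule applies.
Greco and Novak both have date of arrival in the capital 13 Nov 2010, so the next rule applies.
Among Greco and Novak, by years accredited (higher first): Greco (12 years) before Novak (1 year).
Fontaine and Marino are each Dean of a regional group, so the next rule applies.
Fontaine and Marino are each Minister Resident, so the next rule applies.
Fontaine and Marino both have date of arrival in the capital 12 Jul 2011, so the next rule applies.
Among Fontaine and Marino, by years accredited (higher first): Fontaine (8 years) before Marino (6 years).
Full order: Ruiz, Osei, Okafor, Horvat, Saleh, Greco, Novak, Fontaine, Marino.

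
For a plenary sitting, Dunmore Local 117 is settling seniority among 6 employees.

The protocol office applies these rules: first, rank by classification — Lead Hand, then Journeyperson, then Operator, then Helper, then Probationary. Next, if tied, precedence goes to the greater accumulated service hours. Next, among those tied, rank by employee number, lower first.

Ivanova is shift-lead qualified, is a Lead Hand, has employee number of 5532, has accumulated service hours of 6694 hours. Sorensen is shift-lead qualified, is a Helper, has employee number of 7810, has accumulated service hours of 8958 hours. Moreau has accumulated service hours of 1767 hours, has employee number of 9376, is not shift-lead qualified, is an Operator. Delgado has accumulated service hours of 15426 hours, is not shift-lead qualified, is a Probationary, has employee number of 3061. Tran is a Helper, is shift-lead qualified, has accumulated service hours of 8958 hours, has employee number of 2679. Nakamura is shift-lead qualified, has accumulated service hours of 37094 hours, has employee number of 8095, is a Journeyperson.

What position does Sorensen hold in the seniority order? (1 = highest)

By classification: Ivanova (Lead Hand); then Nakamura (Journeyperson); then Moreau (Operator); then Tran and Sorensen (Helper); then Delgado (Probationary).
Tran and Sorensen both have accumulated service hours 8958 hours, so the next rule applies.
Among Tran and Sorensen, by employee number (lower first): Tran (2679) before Sorensen (7810).
Order: Ivanova, Nakamura, Moreau, Tran, Sorensen, Delgado. So position 5.

5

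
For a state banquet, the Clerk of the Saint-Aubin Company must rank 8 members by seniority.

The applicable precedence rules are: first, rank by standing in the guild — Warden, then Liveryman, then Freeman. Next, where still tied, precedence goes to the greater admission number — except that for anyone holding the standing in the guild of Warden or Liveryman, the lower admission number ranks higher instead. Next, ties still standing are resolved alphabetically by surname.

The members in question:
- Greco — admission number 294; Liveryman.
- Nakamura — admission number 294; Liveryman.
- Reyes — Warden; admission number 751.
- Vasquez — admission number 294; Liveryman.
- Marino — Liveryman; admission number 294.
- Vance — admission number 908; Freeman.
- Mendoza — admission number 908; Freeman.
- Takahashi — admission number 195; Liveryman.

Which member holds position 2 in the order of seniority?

Takahashi

By standing in the guild: Reyes (Warden); then Takahashi, Greco, Marino, Nakamura and Vasquez (Liveryman); then Mendoza and Vance (Freeman).
Among Takahashi, Greco, Marino, Nakamura and Vasquez, by admission number (lower first) (reversed rule for this group): Takahashi (195) before Greco, Marino, Nakamura and Vasquez (294).
Among Greco, Marino, Nakamura and Vasquez, alphabetically by surname: Greco before Marino before Nakamura before Vasquez.
Mendoza and Vance both have admission number 908, so the next rule applies.
Among Mendoza and Vance, alphabetically by surname: Mendoza before Vance.
Order: Reyes, Takahashi, Greco, Marino, Nakamura, Vasquez, Mendoza, Vance.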